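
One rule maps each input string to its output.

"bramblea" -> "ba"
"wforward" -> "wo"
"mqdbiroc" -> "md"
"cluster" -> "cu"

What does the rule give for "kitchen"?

kt

The transformation: keep every other character starting from the first (positions 1st, 3rd, 5th, ...), then keep only the first 2 characters.
Applying both steps to "kitchen": "kthn", then "kt".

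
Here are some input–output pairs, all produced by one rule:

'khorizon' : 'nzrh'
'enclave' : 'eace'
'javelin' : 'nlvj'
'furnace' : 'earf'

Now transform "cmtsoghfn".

nhotc

The transformation: reverse the string, then keep every other character starting from the first (positions 1st, 3rd, 5th, ...).
Starting from "cmtsoghfn": after the first operation, "nfhgostmc"; after the second, "nhotc".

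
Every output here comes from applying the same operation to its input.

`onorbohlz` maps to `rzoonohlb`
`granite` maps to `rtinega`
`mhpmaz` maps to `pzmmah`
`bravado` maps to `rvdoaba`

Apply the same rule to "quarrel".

ruqrela

What's happening: sort the characters into reverse alphabetical order, then swap each adjacent pair of characters (1↔2, 3↔4, ...).
Starting from "quarrel": after the first operation, "urrqlea"; after the second, "ruqrela".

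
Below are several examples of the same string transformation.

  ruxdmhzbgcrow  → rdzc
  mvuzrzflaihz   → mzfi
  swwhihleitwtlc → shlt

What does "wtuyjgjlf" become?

wyj

In each case the input is transformed by: move the last 2 characters to the front (rotate right by 2), then keep one character in every 3, starting at position 3 (positions 3rd, 6th, 9th, ...).
On "wtuyjgjlf": the first step gives "lfwtuyjgj", and the second then gives "wyj".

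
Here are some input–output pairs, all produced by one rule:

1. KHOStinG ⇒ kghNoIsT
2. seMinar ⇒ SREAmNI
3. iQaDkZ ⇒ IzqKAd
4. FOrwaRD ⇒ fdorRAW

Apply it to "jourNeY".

The pattern: flip the case of every letter, then take characters alternately from the front and the back (1st, last, 2nd, 2nd-last, ...).
For "jourNeY" the result is "JyOEUnR".

JyOEUnR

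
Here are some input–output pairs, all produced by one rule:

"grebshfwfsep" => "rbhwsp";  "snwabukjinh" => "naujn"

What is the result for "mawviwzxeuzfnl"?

Rule — keep every other character starting from the second (positions 2nd, 4th, 6th, ...).
So "mawviwzxeuzfnl" becomes "avwxufl".

avwxufl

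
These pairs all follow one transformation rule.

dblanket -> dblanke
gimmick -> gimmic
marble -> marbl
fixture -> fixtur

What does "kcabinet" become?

kcabine

The pattern: delete the last character.
So "kcabinet" becomes "kcabine".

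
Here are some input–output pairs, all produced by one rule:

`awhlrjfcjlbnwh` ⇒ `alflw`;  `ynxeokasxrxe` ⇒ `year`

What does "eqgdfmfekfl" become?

The rule is to keep one character in every 3, starting at position 1 (positions 1st, 4th, 7th, ...).
On "eqgdfmfekfl" that produces "edff".

edff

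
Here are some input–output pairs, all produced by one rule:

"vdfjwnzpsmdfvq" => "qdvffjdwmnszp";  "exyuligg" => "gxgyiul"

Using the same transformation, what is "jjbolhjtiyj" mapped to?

jjybiotljh

The rule is to take characters alternately from the front and the back (1st, last, 2nd, 2nd-last, ...), then delete the first character.
"jjbolhjtiyj" → "jjjybiotljh" → "jjybiotljh".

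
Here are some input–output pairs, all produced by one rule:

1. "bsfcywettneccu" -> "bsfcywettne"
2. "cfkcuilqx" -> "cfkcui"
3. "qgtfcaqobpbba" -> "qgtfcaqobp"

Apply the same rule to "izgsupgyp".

izgsup

Looking at the pairs, the operation is to delete the last 3 characters.
For "izgsupgyp" the result is "izgsup".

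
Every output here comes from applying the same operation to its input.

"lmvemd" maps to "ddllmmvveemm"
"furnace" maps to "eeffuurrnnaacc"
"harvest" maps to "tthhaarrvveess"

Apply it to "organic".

ccoorrggaannii

The transformation: move the last character to the front, then double every character.
On "organic" that produces "ccoorrggaannii".
(Check on "furnace": → "efurnac" → "eeffuurrnnaacc" ✓)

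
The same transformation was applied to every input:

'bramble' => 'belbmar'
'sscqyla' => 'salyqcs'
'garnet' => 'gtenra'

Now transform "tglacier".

Rule — move the first character to the end, then reverse the string.
On "tglacier": the first step gives "glaciert", and the second then gives "treicalg".

treicalg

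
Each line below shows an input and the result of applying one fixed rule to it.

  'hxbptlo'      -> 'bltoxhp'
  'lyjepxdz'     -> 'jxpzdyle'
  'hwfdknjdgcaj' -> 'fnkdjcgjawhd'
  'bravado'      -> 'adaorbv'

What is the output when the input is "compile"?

The transformation: swap each adjacent pair of characters (1↔2, 3↔4, ...), then move the first 3 characters to the end (rotate left by 3).
Applying both steps to "compile": "ocpmlie", then "mlieocp".

mlieocp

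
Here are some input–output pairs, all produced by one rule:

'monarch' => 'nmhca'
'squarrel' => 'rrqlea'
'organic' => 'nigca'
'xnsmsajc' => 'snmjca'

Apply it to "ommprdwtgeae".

Rule — sort the characters into reverse alphabetical order, then delete the first 2 characters.
Starting from "ommprdwtgeae": after the first operation, "wtrpommgeeda"; after the second, "rpommgeeda".
(Check on "monarch": → "ronmhca" → "nmhca" ✓)

rpommgeeda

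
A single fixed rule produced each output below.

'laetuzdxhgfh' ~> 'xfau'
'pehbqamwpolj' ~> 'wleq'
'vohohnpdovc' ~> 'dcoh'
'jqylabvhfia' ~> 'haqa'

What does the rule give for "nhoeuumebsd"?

The pattern: keep one character in every 3, starting at position 2 (positions 2nd, 5th, 8th, ...), then swap the front and back halves of the string.
Applying both steps to "nhoeuumebsd": "hued", then "edhu".
(Check on "pehbqamwpolj": → "eqwl" → "wleq" ✓)

edhu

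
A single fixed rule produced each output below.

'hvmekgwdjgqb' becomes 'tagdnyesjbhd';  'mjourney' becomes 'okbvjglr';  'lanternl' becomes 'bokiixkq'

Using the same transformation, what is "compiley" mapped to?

fibvzljm

Rule — swap the front and back halves of the string, then shift every letter 3 places backward in the alphabet (wrapping around).
On "compiley" that produces "fibvzljm".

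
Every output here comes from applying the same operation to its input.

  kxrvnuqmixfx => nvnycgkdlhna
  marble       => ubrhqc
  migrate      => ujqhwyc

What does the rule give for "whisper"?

The rule is to reverse the string, then shift every letter 10 places backward in the alphabet (wrapping around).
Working it through for "whisper": intermediate "repsihw", final "hufiyxm".
(Check on "kxrvnuqmixfx": → "xfximqunvrxk" → "nvnycgkdlhna" ✓)

hufiyxm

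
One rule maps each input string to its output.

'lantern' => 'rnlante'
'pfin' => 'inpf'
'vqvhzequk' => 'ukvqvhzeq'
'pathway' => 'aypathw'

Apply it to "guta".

Each output is the input with this applied: move the last 2 characters to the front (rotate right by 2).
Applying that to "guta" gives "tagu".

tagu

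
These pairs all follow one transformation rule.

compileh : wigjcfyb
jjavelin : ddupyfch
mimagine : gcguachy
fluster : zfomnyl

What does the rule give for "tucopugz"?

nowijoat

Rule — shift every letter 6 places backward in the alphabet (wrapping around).
For "tucopugz" the result is "nowijoat".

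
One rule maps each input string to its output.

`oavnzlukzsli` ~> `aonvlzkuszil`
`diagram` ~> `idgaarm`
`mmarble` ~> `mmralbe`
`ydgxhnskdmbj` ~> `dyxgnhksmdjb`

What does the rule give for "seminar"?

esimanr

The transformation: swap each adjacent pair of characters (1↔2, 3↔4, ...).
On "seminar" that produces "esimanr".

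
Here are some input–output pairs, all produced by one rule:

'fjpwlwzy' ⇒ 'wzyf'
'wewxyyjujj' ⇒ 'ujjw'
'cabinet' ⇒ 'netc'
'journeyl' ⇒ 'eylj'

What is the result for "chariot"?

Looking at the pairs, the operation is to move the first character to the end, then keep only the last 4 characters.
On "chariot": the first step gives "hariotc", and the second then gives "iotc".

iotc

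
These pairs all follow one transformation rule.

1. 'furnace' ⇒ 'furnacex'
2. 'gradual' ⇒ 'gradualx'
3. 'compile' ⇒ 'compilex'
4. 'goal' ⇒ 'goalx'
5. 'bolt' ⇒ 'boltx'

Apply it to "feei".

Each output is the input with this applied: append "x".
On "feei" that produces "feeix".

feeix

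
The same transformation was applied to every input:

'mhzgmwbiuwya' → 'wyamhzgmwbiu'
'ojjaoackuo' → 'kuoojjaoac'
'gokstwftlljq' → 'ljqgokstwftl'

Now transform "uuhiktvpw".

vpwuuhikt

Rule — move the last 3 characters to the front (rotate right by 3).
"uuhiktvpw" → "vpwuuhikt".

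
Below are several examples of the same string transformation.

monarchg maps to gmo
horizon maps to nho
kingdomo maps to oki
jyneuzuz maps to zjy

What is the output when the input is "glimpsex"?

xgl

Rule — move the last character to the front, then keep only the first 3 characters.
For "glimpsex", step one produces "xglimpse"; step two turns that into "xgl".
(Check on "jyneuzuz": → "zjyneuzu" → "zjy" ✓)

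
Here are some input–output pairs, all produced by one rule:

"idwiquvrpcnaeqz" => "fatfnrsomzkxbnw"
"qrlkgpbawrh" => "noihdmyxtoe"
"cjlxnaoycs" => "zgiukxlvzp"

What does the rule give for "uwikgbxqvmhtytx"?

rtfhdyunsjeqvqu

The pattern: shift every letter 3 places backward in the alphabet (wrapping around).
Doing the same to "uwikgbxqvmhtytx": "rtfhdyunsjeqvqu".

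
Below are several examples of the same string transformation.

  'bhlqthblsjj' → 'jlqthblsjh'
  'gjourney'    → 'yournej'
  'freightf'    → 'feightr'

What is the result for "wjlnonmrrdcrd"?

dlnonmrrdcrj

The pattern: delete the first character, then swap the first and last characters.
Starting from "wjlnonmrrdcrd": after the first operation, "jlnonmrrdcrd"; after the second, "dlnonmrrdcrj".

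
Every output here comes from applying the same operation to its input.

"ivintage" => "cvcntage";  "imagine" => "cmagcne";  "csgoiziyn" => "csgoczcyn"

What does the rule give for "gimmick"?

gcmmcck

Rule — replace every "i" with "c".
For "gimmick" the result is "gcmmcck".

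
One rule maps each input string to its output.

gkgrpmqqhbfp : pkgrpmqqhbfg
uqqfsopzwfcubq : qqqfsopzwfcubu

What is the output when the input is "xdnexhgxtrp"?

Looking at the pairs, the operation is to swap the first and last characters.
So "xdnexhgxtrp" becomes "pdnexhgxtrx".

pdnexhgxtrx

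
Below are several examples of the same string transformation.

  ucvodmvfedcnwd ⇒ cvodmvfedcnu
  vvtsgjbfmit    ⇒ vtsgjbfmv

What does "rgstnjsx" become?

gstnjr

The rule is to delete the last 2 characters, then move the first character to the end.
For "rgstnjsx", step one produces "rgstnj"; step two turns that into "gstnjr".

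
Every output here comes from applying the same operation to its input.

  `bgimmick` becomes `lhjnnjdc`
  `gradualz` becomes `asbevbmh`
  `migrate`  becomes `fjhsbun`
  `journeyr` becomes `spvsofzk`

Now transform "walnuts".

tbmovux

Looking at the pairs, the operation is to swap the first and last characters, then shift every letter 1 place forward in the alphabet (wrapping around).
On "walnuts": the first step gives "salnutw", and the second then gives "tbmovux".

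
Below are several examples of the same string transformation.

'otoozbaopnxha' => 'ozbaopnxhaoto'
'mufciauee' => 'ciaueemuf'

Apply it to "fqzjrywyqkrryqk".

jrywyqkrryqkfqz

Looking at the pairs, the operation is to move the first 3 characters to the end (rotate left by 3).
Applying that to "fqzjrywyqkrryqk" gives "jrywyqkrryqkfqz".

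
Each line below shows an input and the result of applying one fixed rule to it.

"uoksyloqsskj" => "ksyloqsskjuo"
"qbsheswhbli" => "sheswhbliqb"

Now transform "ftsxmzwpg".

Each output is the input with this applied: move the first 2 characters to the end (rotate left by 2).
Doing the same to "ftsxmzwpg": "sxmzwpgft".

sxmzwpgft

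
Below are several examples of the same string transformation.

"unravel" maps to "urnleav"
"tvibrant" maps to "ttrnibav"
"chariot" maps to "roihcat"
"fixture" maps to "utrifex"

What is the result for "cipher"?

pihecr

The pattern: sort the characters into reverse alphabetical order, then move the first character to the end.
Starting from "cipher": after the first operation, "rpihec"; after the second, "pihecr".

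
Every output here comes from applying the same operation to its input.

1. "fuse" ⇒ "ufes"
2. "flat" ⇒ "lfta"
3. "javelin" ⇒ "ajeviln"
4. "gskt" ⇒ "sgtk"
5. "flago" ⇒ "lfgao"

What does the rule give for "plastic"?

lpsaitc

Looking at the pairs, the operation is to swap each adjacent pair of characters (1↔2, 3↔4, ...).
"plastic" → "lpsaitc".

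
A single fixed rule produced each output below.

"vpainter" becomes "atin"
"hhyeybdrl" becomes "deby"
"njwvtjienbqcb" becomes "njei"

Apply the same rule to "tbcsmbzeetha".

mebz

The rule is to take characters alternately from the front and the back (1st, last, 2nd, 2nd-last, ...), then keep only the last 4 characters.
Starting from "tbcsmbzeetha": after the first operation, "tabhctsemebz"; after the second, "mebz".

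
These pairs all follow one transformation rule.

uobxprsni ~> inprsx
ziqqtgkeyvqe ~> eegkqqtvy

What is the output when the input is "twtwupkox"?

Rule — delete the first 3 characters, then sort the characters into alphabetical order.
"twtwupkox" → "wupkox" → "kopuwx".

kopuwx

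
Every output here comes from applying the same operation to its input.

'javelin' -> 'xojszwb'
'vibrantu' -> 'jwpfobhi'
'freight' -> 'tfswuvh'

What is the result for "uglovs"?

iuzcjg

The pattern: shift every letter 12 places backward in the alphabet (wrapping around).
Applying that to "uglovs" gives "iuzcjg".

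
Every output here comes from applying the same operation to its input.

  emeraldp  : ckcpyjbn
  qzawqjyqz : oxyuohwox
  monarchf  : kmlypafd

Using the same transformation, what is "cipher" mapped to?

The transformation: shift every letter 2 places backward in the alphabet (wrapping around).
"cipher" → "agnfcp".

agnfcp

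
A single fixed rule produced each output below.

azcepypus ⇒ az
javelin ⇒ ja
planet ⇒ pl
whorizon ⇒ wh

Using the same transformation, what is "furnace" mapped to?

Looking at the pairs, the operation is to keep only the first 2 characters.
"furnace" → "fu".

fu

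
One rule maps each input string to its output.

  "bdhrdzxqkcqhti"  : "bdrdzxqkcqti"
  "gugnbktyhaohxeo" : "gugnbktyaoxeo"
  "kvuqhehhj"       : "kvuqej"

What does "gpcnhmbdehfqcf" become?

gpcnmbdefqcf

What's happening: remove every "h".
For "gpcnhmbdehfqcf" the result is "gpcnmbdefqcf".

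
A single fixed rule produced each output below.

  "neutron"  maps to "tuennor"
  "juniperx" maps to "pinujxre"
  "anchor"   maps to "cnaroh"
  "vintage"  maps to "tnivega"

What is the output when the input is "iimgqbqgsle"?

gqbqgmiiels

Each output is the input with this applied: move the last 3 characters to the front (rotate right by 3), then reverse the string.
Starting from "iimgqbqgsle": after the first operation, "sleiimgqbqg"; after the second, "gqbqgmiiels".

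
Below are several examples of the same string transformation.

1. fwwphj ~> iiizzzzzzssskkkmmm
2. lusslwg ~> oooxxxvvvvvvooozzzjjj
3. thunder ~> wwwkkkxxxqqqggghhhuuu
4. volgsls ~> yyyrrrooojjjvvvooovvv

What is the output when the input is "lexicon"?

ooohhhaaalllfffrrrqqq

The transformation: repeat every character 3 times, then shift every letter 3 places forward in the alphabet (wrapping around).
Starting from "lexicon": after the first operation, "llleeexxxiiicccooonnn"; after the second, "ooohhhaaalllfffrrrqqq".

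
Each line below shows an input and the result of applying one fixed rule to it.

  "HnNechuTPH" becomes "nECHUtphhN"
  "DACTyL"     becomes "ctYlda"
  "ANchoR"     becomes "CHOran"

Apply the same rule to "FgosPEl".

The rule is to move the first 2 characters to the end (rotate left by 2), then flip the case of every letter.
On "FgosPEl": the first step gives "osPElFg", and the second then gives "OSpeLfG".

OSpeLfG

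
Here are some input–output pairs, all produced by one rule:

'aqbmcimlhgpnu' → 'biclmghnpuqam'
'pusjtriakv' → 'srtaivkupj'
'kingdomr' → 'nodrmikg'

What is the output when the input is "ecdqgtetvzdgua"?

The pattern: swap each adjacent pair of characters (1↔2, 3↔4, ...), then move the first 3 characters to the end (rotate left by 3).
On "ecdqgtetvzdgua" that produces "dtgtezvgdauceq".
(Check on "kingdomr": → "ikgnodrm" → "nodrmikg" ✓)

dtgtezvgdauceq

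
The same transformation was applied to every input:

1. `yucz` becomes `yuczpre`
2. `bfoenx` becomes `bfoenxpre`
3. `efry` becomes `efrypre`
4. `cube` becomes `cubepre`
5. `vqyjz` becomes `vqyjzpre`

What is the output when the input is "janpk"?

janpkpre

What's happening: append "pre".
On "janpk" that produces "janpkpre".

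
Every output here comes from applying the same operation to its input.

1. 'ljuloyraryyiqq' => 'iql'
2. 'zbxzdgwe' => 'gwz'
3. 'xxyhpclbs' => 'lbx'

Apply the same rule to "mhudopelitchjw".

In each case the input is transformed by: swap the first and last characters, then keep only the last 3 characters.
For "mhudopelitchjw", step one produces "whudopelitchjm"; step two turns that into "hjm".

hjm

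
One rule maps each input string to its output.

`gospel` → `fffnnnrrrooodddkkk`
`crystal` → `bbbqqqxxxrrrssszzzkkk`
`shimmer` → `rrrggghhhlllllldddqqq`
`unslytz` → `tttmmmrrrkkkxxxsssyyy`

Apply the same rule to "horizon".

gggnnnqqqhhhyyynnnmmm

The transformation: shift every letter 1 place backward in the alphabet (wrapping around), then repeat every character 3 times.
Doing the same to "horizon": "gggnnnqqqhhhyyynnnmmm".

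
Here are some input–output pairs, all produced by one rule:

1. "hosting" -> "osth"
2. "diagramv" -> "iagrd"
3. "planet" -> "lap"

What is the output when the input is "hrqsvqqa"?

rqsvh

Looking at the pairs, the operation is to delete the last 3 characters, then move the first character to the end.
For "hrqsvqqa", step one produces "hrqsv"; step two turns that into "rqsvh".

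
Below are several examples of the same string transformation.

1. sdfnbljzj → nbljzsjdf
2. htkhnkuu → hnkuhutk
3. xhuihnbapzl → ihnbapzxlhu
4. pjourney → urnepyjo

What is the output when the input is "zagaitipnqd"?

The pattern: swap the first and last characters, then move the first 3 characters to the end (rotate left by 3).
Starting from "zagaitipnqd": after the first operation, "dagaitipnqz"; after the second, "aitipnqzdag".

aitipnqzdag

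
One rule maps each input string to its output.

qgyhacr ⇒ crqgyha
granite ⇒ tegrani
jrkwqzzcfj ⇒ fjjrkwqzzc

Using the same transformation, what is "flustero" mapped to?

rofluste

What's happening: move the last 2 characters to the front (rotate right by 2).
For "flustero" the result is "rofluste".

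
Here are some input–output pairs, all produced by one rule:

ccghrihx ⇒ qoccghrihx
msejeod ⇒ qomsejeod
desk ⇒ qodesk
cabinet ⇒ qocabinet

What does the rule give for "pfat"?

The pattern: prepend "qo".
So "pfat" becomes "qopfat".

qopfat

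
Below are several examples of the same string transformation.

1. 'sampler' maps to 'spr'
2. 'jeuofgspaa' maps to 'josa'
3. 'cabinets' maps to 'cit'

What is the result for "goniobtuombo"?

The rule is to keep one character in every 3, starting at position 1 (positions 1st, 4th, 7th, ...).
Applying that to "goniobtuombo" gives "gitm".

gitm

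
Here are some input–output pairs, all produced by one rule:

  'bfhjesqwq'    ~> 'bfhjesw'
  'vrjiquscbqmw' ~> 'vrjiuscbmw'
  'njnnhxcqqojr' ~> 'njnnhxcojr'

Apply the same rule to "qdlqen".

dlen

In each case the input is transformed by: remove every "q".
Doing the same to "qdlqen": "dlen".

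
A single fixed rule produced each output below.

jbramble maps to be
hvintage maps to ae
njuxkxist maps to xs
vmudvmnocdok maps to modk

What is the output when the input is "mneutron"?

rn

The rule is to keep every other character starting from the second (positions 2nd, 4th, 6th, ...), then delete the first 2 characters.
Starting from "mneutron": after the first operation, "nurn"; after the second, "rn".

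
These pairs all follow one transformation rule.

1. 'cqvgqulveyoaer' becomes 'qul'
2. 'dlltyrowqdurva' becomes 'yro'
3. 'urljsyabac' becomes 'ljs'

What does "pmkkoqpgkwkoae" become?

Rule — swap the front and back halves of the string, then keep only the last 3 characters.
Applying both steps to "pmkkoqpgkwkoae": "gkwkoaepmkkoqp", then "oqp".

oqp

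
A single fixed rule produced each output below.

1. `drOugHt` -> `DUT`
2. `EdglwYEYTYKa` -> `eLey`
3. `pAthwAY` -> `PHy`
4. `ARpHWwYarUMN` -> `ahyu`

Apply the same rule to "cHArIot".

Rule — flip the case of every letter, then keep one character in every 3, starting at position 1 (positions 1st, 4th, 7th, ...).
Working it through for "cHArIot": intermediate "ChaRiOT", final "CRT".

CRT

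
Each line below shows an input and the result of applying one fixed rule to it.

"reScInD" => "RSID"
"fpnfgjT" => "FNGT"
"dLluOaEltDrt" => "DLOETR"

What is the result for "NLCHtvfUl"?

What's happening: keep every other character starting from the first (positions 1st, 3rd, 5th, ...), then convert every letter to uppercase.
Working it through for "NLCHtvfUl": intermediate "NCtfl", final "NCTFL".

NCTFL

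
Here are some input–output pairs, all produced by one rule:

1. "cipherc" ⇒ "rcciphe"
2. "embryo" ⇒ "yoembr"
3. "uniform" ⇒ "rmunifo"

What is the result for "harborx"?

rxharbo

Each output is the input with this applied: move the last 2 characters to the front (rotate right by 2).
Doing the same to "harborx": "rxharbo".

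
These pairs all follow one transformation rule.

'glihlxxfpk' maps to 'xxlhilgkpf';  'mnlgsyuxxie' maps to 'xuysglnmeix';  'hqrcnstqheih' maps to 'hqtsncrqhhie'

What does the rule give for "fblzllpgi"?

What's happening: reverse the string, then move the first 3 characters to the end (rotate left by 3).
Starting from "fblzllpgi": after the first operation, "igpllzlbf"; after the second, "llzlbfigp".

llzlbfigp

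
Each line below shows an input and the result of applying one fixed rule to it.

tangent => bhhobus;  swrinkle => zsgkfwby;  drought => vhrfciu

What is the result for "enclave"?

jssbqzo

What's happening: move the last 2 characters to the front (rotate right by 2), then shift every letter 12 places backward in the alphabet (wrapping around).
On "enclave" that produces "jssbqzo".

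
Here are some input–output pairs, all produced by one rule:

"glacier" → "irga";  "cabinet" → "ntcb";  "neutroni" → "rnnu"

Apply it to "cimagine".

Each output is the input with this applied: keep every other character starting from the first (positions 1st, 3rd, 5th, ...), then swap the front and back halves of the string.
Working it through for "cimagine": intermediate "cmgn", final "gncm".

gncm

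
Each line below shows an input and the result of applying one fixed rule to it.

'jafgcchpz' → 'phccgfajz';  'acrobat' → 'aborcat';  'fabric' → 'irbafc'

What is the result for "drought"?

hguordt

The rule is to move the last character to the front, then reverse the string.
Working it through for "drought": intermediate "tdrough", final "hguordt".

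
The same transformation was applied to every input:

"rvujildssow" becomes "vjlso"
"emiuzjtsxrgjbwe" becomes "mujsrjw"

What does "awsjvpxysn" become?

wjpyn

The rule is to keep every other character starting from the second (positions 2nd, 4th, 6th, ...).
"awsjvpxysn" → "wjpyn".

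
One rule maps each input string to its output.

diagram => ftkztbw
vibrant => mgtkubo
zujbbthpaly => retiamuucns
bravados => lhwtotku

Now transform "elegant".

Each output is the input with this applied: shift every letter 7 places backward in the alphabet (wrapping around), then reverse the string.
Working it through for "elegant": intermediate "xexztgm", final "mgtzxex".

mgtzxex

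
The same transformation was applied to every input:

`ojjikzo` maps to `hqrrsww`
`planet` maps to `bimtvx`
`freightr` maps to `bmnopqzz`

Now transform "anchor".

ikpvwz

What's happening: shift every letter 8 places forward in the alphabet (wrapping around), then sort the characters into alphabetical order.
"anchor" → "ivkpwz" → "ikpvwz".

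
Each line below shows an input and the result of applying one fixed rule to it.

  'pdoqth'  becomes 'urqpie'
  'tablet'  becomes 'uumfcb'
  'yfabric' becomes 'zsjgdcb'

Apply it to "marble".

snmfcb

The transformation: shift every letter 1 place forward in the alphabet (wrapping around), then sort the characters into reverse alphabetical order.
"marble" → "nbscmf" → "snmfcb".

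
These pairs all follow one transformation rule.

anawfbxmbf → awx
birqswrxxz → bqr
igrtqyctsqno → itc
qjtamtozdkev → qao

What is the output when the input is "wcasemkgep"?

wsk

The pattern: delete the last 3 characters, then keep one character in every 3, starting at position 1 (positions 1st, 4th, 7th, ...).
"wcasemkgep" → "wcasemk" → "wsk".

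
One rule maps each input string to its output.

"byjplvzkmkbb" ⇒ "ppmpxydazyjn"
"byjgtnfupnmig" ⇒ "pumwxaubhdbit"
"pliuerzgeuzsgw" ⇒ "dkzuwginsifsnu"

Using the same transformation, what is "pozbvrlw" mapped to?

The pattern: shift every letter 12 places backward in the alphabet (wrapping around), then take characters alternately from the front and the back (1st, last, 2nd, 2nd-last, ...).
Doing the same to "pozbvrlw": "dkcznfpj".

dkcznfpj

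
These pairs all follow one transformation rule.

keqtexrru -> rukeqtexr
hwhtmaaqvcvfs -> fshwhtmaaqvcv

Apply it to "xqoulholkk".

kkxqoulhol

The rule is to move the last 2 characters to the front (rotate right by 2).
Applying that to "xqoulholkk" gives "kkxqoulhol".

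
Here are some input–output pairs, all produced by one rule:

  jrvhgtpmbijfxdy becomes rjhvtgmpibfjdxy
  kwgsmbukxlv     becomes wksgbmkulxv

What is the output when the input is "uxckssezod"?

Rule — swap each adjacent pair of characters (1↔2, 3↔4, ...).
Doing the same to "uxckssezod": "xukcsszedo".

xukcsszedo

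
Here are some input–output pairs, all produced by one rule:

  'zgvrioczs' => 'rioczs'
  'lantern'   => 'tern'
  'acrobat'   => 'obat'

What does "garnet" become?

net

What's happening: delete the first 3 characters.
Applying that to "garnet" gives "net".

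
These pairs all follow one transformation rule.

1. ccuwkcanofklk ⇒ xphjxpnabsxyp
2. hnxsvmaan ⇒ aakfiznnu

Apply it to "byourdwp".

The transformation: shift every letter 13 places forward in the alphabet (wrapping around) — i.e. ROT13, then swap the first and last characters.
Starting from "byourdwp": after the first operation, "olbheqjc"; after the second, "clbheqjo".

clbheqjo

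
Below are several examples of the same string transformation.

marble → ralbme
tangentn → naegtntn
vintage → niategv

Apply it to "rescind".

seicdnr

The transformation: move the first character to the end, then swap each adjacent pair of characters (1↔2, 3↔4, ...).
On "rescind": the first step gives "escindr", and the second then gives "seicdnr".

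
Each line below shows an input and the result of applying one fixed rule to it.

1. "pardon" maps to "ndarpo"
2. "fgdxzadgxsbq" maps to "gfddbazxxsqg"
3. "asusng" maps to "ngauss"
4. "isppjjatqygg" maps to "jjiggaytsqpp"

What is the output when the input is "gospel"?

The rule is to sort the characters into reverse alphabetical order, then swap the front and back halves of the string.
For "gospel", step one produces "spolge"; step two turns that into "lgespo".

lgespo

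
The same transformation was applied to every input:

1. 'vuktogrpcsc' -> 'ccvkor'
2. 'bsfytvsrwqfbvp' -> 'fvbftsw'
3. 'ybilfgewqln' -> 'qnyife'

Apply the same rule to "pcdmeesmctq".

Rule — keep every other character starting from the first (positions 1st, 3rd, 5th, ...), then move the last 2 characters to the front (rotate right by 2).
"pcdmeesmctq" → "pdescq" → "cqpdes".

cqpdes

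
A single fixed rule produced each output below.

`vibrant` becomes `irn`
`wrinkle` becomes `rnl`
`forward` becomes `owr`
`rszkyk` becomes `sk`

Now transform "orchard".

rhr

The pattern: delete the last character, then keep every other character starting from the second (positions 2nd, 4th, 6th, ...).
On "orchard" that produces "rhr".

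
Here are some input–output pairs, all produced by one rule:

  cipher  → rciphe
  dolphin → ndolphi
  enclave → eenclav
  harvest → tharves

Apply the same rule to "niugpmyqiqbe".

The rule is to move the last character to the front.
"niugpmyqiqbe" → "eniugpmyqiqb".

eniugpmyqiqb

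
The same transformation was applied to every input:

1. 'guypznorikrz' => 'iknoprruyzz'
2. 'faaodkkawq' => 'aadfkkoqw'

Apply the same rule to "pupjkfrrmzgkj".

What's happening: sort the characters into alphabetical order, then delete the first character.
Applying both steps to "pupjkfrrmzgkj": "fgjjkkmpprruz", then "gjjkkmpprruz".

gjjkkmpprruz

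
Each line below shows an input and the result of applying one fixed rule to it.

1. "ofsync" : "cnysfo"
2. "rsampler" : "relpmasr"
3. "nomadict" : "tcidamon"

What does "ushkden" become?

Rule — reverse the string.
On "ushkden" that produces "nedkhsu".

nedkhsu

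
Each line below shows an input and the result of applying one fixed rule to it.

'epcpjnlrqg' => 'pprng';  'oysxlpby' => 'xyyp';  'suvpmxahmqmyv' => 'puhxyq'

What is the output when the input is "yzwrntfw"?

rzwt

Looking at the pairs, the operation is to keep every other character starting from the second (positions 2nd, 4th, 6th, ...), then swap each adjacent pair of characters (1↔2, 3↔4, ...).
Applying that to "yzwrntfw" gives "rzwt".
(Check on "suvpmxahmqmyv": → "upxhqy" → "puhxyq" ✓)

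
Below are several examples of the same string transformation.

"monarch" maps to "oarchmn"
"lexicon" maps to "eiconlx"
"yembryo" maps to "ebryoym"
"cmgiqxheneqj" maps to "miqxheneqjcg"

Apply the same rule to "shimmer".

hmmersi

The rule is to move the first 2 characters to the end (rotate left by 2), then swap the first and last characters.
On "shimmer": the first step gives "immersh", and the second then gives "hmmersi".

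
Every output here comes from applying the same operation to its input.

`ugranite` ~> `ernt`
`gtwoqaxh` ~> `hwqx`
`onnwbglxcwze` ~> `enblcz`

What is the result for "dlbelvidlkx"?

The transformation: swap the first and last characters, then keep every other character starting from the first (positions 1st, 3rd, 5th, ...).
"dlbelvidlkx" → "xlbelvidlkd" → "xblild".

xblild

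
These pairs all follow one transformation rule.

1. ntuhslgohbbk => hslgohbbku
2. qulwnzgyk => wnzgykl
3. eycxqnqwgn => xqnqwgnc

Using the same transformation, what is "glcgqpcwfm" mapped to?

gqpcwfmc

In each case the input is transformed by: delete the first 2 characters, then move the first character to the end.
"glcgqpcwfm" → "cgqpcwfm" → "gqpcwfmc".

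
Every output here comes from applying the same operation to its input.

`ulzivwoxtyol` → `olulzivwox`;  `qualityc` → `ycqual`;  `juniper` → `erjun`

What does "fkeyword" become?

Rule — move the last 2 characters to the front (rotate right by 2), then delete the last 2 characters.
For "fkeyword", step one produces "rdfkeywo"; step two turns that into "rdfkey".

rdfkey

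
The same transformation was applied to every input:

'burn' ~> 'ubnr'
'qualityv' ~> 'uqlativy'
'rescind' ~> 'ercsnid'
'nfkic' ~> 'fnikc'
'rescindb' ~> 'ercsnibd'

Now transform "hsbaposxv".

In each case the input is transformed by: swap each adjacent pair of characters (1↔2, 3↔4, ...).
Doing the same to "hsbaposxv": "shabopxsv".

shabopxsv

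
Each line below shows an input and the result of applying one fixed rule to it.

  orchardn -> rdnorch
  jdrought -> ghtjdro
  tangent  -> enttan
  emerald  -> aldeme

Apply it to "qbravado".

adoqbra

Rule — move the last 3 characters to the front (rotate right by 3), then delete the last character.
Working it through for "qbravado": intermediate "adoqbrav", final "adoqbra".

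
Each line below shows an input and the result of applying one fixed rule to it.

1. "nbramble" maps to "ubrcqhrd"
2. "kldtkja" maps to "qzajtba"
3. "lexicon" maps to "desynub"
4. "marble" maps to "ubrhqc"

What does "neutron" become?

In each case the input is transformed by: shift every letter 10 places backward in the alphabet (wrapping around), then reverse the string.
"neutron" → "dukjhed" → "dehjkud".

dehjkud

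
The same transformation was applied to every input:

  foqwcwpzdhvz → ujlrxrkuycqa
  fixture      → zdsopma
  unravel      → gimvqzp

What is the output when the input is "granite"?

Each output is the input with this applied: shift every letter 5 places backward in the alphabet (wrapping around), then swap the first and last characters.
"granite" → "bmvidoz" → "zmvidob".

zmvidob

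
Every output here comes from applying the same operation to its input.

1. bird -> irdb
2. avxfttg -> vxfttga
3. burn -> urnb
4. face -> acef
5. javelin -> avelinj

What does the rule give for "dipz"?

The pattern: move the first character to the end.
On "dipz" that produces "ipzd".

ipzd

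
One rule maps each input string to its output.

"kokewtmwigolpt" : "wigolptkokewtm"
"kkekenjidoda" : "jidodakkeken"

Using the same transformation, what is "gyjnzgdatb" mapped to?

gdatbgyjnz

Each output is the input with this applied: swap the front and back halves of the string.
For "gyjnzgdatb" the result is "gdatbgyjnz".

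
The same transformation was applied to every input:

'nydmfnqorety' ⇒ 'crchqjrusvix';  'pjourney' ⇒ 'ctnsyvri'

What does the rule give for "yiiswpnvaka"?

ecmmwatrzeo

In each case the input is transformed by: move the last character to the front, then shift every letter 4 places forward in the alphabet (wrapping around).
For "yiiswpnvaka" the result is "ecmmwatrzeo".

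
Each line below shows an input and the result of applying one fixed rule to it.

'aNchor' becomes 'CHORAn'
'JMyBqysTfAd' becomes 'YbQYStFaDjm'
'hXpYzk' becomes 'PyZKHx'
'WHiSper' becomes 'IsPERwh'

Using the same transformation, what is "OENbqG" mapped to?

Each output is the input with this applied: flip the case of every letter, then move the first 2 characters to the end (rotate left by 2).
On "OENbqG" that produces "nBQgoe".

nBQgoe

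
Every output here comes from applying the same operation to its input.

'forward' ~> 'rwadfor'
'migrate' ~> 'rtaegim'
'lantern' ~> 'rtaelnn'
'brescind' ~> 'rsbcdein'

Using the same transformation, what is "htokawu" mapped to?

uwahkot

What's happening: sort the characters into alphabetical order, then move the last 2 characters to the front (rotate right by 2).
Starting from "htokawu": after the first operation, "ahkotuw"; after the second, "uwahkot".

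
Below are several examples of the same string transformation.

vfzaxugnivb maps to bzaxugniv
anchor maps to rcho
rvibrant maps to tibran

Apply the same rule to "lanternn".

nntern

The transformation: delete the first 2 characters, then move the last character to the front.
For "lanternn", step one produces "nternn"; step two turns that into "nntern".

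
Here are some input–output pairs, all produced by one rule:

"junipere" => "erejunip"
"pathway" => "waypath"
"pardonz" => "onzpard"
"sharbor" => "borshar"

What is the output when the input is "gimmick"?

ickgimm

Looking at the pairs, the operation is to move the last 3 characters to the front (rotate right by 3).
Doing the same to "gimmick": "ickgimm".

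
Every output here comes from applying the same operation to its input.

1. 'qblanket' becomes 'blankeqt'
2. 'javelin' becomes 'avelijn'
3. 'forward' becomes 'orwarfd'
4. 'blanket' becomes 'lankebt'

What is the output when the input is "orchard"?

rcharod

The pattern: swap the first and last characters, then move the first character to the end.
On "orchard": the first step gives "drcharo", and the second then gives "rcharod".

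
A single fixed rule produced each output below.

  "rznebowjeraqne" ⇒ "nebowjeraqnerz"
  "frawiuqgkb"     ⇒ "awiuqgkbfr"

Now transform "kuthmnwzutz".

thmnwzutzku

The rule is to move the first 2 characters to the end (rotate left by 2).
So "kuthmnwzutz" becomes "thmnwzutzku".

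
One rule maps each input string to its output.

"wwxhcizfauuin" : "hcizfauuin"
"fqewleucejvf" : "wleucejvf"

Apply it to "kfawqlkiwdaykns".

wqlkiwdaykns

Looking at the pairs, the operation is to delete the first 3 characters.
So "kfawqlkiwdaykns" becomes "wqlkiwdaykns".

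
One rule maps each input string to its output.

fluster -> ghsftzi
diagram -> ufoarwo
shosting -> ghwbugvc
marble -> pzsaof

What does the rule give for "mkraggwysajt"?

ouukmgoxhayf

Looking at the pairs, the operation is to move the first 3 characters to the end (rotate left by 3), then shift every letter 12 places backward in the alphabet (wrapping around).
Working it through for "mkraggwysajt": intermediate "aggwysajtmkr", final "ouukmgoxhayf".
(Check on "shosting": → "stingsho" → "ghwbugvc" ✓)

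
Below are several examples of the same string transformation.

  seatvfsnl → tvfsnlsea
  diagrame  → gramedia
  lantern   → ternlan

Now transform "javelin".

elinjav

The rule is to move the first 3 characters to the end (rotate left by 3).
So "javelin" becomes "elinjav".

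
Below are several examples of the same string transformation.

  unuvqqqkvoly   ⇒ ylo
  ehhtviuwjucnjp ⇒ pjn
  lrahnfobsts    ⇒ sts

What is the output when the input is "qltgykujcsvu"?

uvs

Each output is the input with this applied: reverse the string, then keep only the first 3 characters.
Doing the same to "qltgykujcsvu": "uvs".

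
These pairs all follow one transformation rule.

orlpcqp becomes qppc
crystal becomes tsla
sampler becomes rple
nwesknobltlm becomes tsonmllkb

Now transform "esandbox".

xondb

The pattern: delete the first 3 characters, then sort the characters into reverse alphabetical order.
Working it through for "esandbox": intermediate "ndbox", final "xondb".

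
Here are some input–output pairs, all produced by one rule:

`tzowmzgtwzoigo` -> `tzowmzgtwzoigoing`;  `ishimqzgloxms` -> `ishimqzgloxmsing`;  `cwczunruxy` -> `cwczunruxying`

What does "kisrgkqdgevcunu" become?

Rule — append "ing".
So "kisrgkqdgevcunu" becomes "kisrgkqdgevcunuing".

kisrgkqdgevcunuing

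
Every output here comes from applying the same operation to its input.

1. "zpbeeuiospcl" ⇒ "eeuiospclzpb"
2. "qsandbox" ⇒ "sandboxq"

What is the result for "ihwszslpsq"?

wszslpsqih

The pattern: swap the front and back halves of the string, then move the last 3 characters to the front (rotate right by 3).
Starting from "ihwszslpsq": after the first operation, "slpsqihwsz"; after the second, "wszslpsqih".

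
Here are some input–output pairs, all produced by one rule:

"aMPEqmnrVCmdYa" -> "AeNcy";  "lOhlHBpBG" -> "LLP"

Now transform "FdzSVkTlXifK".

The pattern: flip the case of every letter, then keep one character in every 3, starting at position 1 (positions 1st, 4th, 7th, ...).
Starting from "FdzSVkTlXifK": after the first operation, "fDZsvKtLxIFk"; after the second, "fstI".

fstI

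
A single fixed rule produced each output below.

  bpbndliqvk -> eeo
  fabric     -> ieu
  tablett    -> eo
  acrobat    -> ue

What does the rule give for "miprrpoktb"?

Looking at the pairs, the operation is to shift every letter 3 places forward in the alphabet (wrapping around), then keep only the vowels.
On "miprrpoktb": the first step gives "plsuusrnwe", and the second then gives "uue".

uue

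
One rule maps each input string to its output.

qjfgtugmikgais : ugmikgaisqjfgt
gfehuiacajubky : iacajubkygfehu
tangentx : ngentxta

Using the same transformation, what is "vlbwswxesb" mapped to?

wswxesbvlb

The pattern: swap the front and back halves of the string, then move the last 2 characters to the front (rotate right by 2).
On "vlbwswxesb" that produces "wswxesbvlb".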